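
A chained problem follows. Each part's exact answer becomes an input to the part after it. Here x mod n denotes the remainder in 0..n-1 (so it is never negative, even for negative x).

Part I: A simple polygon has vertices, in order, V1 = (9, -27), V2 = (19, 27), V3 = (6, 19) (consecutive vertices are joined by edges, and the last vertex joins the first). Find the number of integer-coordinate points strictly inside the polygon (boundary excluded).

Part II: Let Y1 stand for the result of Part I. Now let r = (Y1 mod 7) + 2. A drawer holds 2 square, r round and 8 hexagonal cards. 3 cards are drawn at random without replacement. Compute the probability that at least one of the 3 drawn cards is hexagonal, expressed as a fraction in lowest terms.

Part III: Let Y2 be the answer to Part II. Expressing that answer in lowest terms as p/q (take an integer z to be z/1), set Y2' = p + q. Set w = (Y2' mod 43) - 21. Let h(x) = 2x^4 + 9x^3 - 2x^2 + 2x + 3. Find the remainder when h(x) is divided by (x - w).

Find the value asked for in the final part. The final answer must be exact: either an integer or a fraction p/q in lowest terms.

93667

Part I: cross terms: (9*27 - 19*-27)=756, (19*19 - 6*27)=199, (6*-27 - 9*19)=-333; twice the area = |622| = 622; area = 311; boundary points = 2 + 1 + 1 = 4; strictly interior points = area - boundary/2 + 1 = 310; answer 310
Part II: Y1 = 310; r = 4; total draws C(14,3) = 364; complement C(6,3) = 20; favorable 364 - 20 = 344; P = 86/91; answer 86/91
Part III: Y2 = 86/91; threaded value p + q = 177; w = -16; remainder = value at the root: 2*(-16)^4 + 9*(-16)^3 - 2*(-16)^2 + 2*(-16)^1 + 3 = (131072) + (-36864) + (-512) + (-32) + (3) = 93667; answer 93667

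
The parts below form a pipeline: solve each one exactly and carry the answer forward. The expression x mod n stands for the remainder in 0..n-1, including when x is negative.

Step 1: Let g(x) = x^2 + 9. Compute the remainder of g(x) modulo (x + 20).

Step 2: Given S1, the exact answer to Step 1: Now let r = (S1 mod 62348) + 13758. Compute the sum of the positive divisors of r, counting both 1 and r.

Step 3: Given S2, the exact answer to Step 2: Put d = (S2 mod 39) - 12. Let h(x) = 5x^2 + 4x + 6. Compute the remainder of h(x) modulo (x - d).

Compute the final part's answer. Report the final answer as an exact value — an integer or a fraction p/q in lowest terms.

1887

Step 1: remainder = value at the root: 1*(-20)^2 + 9 = (400) + (9) = 409; answer 409
Step 2: S1 = 409; r = 14167; 14167 = 31 * 457; sigma = (1 + 31) * (1 + 457) = 32 * 458 = 14656; answer 14656
Step 3: S2 = 14656; d = 19; remainder = value at the root: 5*(19)^2 + 4*(19)^1 + 6 = (1805) + (76) + (6) = 1887; answer 1887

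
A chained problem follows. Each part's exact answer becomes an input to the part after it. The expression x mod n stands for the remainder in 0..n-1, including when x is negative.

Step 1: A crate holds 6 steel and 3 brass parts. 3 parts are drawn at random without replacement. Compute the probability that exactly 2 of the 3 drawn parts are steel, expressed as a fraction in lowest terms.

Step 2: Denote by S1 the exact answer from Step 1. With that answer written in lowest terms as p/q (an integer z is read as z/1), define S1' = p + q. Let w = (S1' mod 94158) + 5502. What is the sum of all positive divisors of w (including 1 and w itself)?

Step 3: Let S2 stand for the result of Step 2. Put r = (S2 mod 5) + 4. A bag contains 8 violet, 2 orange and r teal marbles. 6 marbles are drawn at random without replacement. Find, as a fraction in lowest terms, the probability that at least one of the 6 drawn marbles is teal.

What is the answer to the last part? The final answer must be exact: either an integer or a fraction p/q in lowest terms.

Step 1: total draws C(9,3) = 84; favorable C(6,2)*C(3,1) = 45; P = 15/28; answer 15/28
Step 2: S1 = 15/28; threaded value p + q = 43; w = 5545; 5545 = 5 * 1109; sigma = (1 + 5) * (1 + 1109) = 6 * 1110 = 6660; answer 6660
Step 3: S2 = 6660; r = 4; total draws C(14,6) = 3003; complement C(10,6) = 210; favorable 3003 - 210 = 2793; P = 133/143; answer 133/143

133/143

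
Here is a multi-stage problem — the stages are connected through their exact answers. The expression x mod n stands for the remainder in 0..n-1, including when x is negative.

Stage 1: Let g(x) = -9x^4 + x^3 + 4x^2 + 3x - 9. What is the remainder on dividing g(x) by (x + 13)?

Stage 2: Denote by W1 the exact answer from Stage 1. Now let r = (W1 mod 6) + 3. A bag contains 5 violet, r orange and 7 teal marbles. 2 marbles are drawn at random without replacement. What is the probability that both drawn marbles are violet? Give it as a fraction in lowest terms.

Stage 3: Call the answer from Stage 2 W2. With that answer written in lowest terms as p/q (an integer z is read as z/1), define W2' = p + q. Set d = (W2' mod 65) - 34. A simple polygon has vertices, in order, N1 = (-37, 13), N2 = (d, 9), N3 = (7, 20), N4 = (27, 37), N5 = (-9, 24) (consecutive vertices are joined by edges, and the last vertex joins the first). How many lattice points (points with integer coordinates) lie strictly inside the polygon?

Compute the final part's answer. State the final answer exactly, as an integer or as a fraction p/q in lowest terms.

497

Stage 1: remainder = value at the root: -9*(-13)^4 + 1*(-13)^3 + 4*(-13)^2 + 3*(-13)^1 - 9 = (-257049) + (-2197) + (676) + (-39) + (-9) = -258618; answer -258618
Stage 2: W1 = -258618; r = 3; total draws C(15,2) = 105; favorable C(5,2) = 10; P = 2/21; answer 2/21
Stage 3: W2 = 2/21; threaded value p + q = 23; d = -11; cross terms: (-37*9 - -11*13)=-190, (-11*20 - 7*9)=-283, (7*37 - 27*20)=-281, (27*24 - -9*37)=981, (-9*13 - -37*24)=771; twice the area = |998| = 998; area = 499; boundary points = 2 + 1 + 1 + 1 + 1 = 6; strictly interior points = area - boundary/2 + 1 = 497; answer 497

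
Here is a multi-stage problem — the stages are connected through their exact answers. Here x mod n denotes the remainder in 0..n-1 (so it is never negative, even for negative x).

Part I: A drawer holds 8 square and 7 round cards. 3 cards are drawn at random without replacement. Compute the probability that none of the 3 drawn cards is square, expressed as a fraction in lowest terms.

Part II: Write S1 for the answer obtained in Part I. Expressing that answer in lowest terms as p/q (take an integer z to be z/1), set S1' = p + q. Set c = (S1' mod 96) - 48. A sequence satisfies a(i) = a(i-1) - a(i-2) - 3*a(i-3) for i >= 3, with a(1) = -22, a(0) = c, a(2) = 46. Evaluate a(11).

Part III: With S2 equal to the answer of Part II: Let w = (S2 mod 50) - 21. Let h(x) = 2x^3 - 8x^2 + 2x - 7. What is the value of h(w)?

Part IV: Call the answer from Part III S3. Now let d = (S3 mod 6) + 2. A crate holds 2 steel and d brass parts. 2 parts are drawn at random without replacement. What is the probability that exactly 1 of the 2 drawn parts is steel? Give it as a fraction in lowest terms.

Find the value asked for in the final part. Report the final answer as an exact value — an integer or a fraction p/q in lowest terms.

Part I: total draws C(15,3) = 455; favorable C(7,3) = 35; P = 1/13; answer 1/13
Part II: S1 = 1/13; threaded value p + q = 14; c = -34; a(3) = 1*(46) - 1*(-22) - 3*(-34) = 170; iterating: a(3)=170, a(4)=190, a(5)=-118, a(6)=-818, a(7)=-1270, a(8)=-98, a(9)=3626, a(10)=7534, a(11)=4202; answer 4202
Part III: S2 = 4202; w = -19; 2*(-19)^3 - 8*(-19)^2 + 2*(-19)^1 - 7 = (-13718) + (-2888) + (-38) + (-7) = -16651; answer -16651
Part IV: S3 = -16651; d = 7; total draws C(9,2) = 36; favorable C(2,1)*C(7,1) = 14; P = 7/18; answer 7/18

7/18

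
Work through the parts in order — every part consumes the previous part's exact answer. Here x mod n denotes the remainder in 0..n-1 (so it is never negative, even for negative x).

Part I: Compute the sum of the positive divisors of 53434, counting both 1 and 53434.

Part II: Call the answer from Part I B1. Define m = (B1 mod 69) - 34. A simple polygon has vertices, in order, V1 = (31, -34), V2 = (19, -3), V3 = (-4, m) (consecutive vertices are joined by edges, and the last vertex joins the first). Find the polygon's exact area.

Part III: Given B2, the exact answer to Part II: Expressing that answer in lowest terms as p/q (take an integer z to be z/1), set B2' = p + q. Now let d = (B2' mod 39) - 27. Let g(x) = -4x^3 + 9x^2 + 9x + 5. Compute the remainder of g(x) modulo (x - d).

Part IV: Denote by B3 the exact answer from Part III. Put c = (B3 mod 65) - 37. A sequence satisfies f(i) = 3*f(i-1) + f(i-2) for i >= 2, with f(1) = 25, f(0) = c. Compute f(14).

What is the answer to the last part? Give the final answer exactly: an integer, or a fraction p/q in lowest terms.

Part I: 53434 = 2 * 26717; sigma = (1 + 2) * (1 + 26717) = 3 * 26718 = 80154; answer 80154
Part II: B1 = 80154; m = 11; cross terms: (31*-3 - 19*-34)=553, (19*11 - -4*-3)=197, (-4*-34 - 31*11)=-205; twice the area = |545| = 545; area = 545/2; answer 545/2
Part III: B2 = 545/2; threaded value p + q = 547; d = -26; remainder = value at the root: -4*(-26)^3 + 9*(-26)^2 + 9*(-26)^1 + 5 = (70304) + (6084) + (-234) + (5) = 76159; answer 76159
Part IV: B3 = 76159; c = 7; f(2) = 3*(25) + 1*(7) = 82; iterating: f(2)=82, f(3)=271, f(4)=895, f(5)=2956, f(6)=9763, f(7)=32245, f(8)=106498, f(9)=351739, f(10)=1161715, f(11)=3836884, f(12)=12672367, f(13)=41853985, f(14)=138234322; answer 138234322

138234322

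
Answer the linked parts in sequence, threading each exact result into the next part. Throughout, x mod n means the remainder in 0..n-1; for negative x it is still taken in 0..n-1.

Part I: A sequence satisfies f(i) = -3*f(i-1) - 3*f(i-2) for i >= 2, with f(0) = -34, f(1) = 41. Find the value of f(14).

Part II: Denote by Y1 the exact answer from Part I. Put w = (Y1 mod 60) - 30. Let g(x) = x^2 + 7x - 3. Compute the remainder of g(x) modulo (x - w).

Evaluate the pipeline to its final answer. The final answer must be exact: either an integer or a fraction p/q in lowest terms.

Part I: f(2) = -3*(41) - 3*(-34) = -21; iterating: f(2)=-21, f(3)=-60, f(4)=243, f(5)=-549, f(6)=918, f(7)=-1107, f(8)=567, f(9)=1620, f(10)=-6561, f(11)=14823, f(12)=-24786, f(13)=29889, f(14)=-15309; answer -15309
Part II: Y1 = -15309; w = 21; remainder = value at the root: 1*(21)^2 + 7*(21)^1 - 3 = (441) + (147) + (-3) = 585; answer 585

585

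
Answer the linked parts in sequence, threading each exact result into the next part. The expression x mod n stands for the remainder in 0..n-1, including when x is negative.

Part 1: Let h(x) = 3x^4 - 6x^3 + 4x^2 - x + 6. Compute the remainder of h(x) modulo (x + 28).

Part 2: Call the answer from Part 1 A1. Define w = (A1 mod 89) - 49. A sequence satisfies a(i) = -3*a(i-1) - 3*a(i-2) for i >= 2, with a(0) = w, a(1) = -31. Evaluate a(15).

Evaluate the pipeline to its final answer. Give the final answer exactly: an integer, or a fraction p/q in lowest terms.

-299619

Part 1: remainder = value at the root: 3*(-28)^4 - 6*(-28)^3 + 4*(-28)^2 - 1*(-28)^1 + 6 = (1843968) + (131712) + (3136) + (28) + (6) = 1978850; answer 1978850
Part 2: A1 = 1978850; w = -25; a(2) = -3*(-31) - 3*(-25) = 168; iterating: a(2)=168, a(3)=-411, a(4)=729, a(5)=-954, a(6)=675, a(7)=837, a(8)=-4536, a(9)=11097, a(10)=-19683, a(11)=25758, a(12)=-18225, a(13)=-22599, a(14)=122472, a(15)=-299619; answer -299619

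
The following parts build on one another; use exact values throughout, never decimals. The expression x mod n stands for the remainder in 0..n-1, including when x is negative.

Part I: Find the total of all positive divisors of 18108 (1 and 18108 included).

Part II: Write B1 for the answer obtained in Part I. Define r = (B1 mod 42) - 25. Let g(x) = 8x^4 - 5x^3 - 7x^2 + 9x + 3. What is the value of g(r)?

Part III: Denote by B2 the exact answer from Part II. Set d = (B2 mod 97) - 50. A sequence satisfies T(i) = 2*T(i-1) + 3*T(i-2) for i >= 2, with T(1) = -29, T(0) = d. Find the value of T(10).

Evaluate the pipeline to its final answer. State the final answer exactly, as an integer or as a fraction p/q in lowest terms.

Part I: 18108 = 2^2 * 3^2 * 503; sigma = (1 + 2 + 4) * (1 + 3 + 9) * (1 + 503) = 7 * 13 * 504 = 45864; answer 45864
Part II: B1 = 45864; r = -25; 8*(-25)^4 - 5*(-25)^3 - 7*(-25)^2 + 9*(-25)^1 + 3 = (3125000) + (78125) + (-4375) + (-225) + (3) = 3198528; answer 3198528
Part III: B2 = 3198528; d = 0; T(2) = 2*(-29) + 3*(0) = -58; iterating: T(2)=-58, T(3)=-203, T(4)=-580, T(5)=-1769, T(6)=-5278, T(7)=-15863, T(8)=-47560, T(9)=-142709, T(10)=-428098; answer -428098

-428098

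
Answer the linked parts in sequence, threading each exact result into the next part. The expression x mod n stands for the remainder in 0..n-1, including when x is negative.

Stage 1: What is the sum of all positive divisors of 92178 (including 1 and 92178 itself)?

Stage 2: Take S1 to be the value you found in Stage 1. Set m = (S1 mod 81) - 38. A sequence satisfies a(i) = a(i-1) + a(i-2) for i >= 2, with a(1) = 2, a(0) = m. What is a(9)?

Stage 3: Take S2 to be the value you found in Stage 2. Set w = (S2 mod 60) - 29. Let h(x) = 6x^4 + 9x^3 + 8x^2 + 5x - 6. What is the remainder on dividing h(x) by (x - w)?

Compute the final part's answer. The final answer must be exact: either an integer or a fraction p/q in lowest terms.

Stage 1: 92178 = 2 * 3^4 * 569; sigma = (1 + 2) * (1 + 3 + 9 + 27 + 81) * (1 + 569) = 3 * 121 * 570 = 206910; answer 206910
Stage 2: S1 = 206910; m = -2; a(2) = 1*(2) + 1*(-2) = 0; iterating: a(2)=0, a(3)=2, a(4)=2, a(5)=4, a(6)=6, a(7)=10, a(8)=16, a(9)=26; answer 26
Stage 3: S2 = 26; w = -3; remainder = value at the root: 6*(-3)^4 + 9*(-3)^3 + 8*(-3)^2 + 5*(-3)^1 - 6 = (486) + (-243) + (72) + (-15) + (-6) = 294; answer 294

294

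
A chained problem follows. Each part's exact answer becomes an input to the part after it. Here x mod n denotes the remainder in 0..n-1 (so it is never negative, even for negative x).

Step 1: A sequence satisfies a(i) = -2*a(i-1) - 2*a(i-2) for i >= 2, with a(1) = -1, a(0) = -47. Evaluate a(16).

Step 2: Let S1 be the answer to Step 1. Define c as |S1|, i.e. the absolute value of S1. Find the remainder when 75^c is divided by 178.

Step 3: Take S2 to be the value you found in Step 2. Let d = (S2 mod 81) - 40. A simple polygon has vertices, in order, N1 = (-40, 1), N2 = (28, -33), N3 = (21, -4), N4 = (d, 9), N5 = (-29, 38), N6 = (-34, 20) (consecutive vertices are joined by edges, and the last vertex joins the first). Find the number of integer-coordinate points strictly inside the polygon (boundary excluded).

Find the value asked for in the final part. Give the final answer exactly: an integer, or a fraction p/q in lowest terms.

Step 1: a(2) = -2*(-1) - 2*(-47) = 96; iterating: a(2)=96, a(3)=-190, a(4)=188, a(5)=4, a(6)=-384, a(7)=760, a(8)=-752, a(9)=-16, a(10)=1536, a(11)=-3040, a(12)=3008, a(13)=64, a(14)=-6144, a(15)=12160, a(16)=-12032; answer -12032
Step 2: S1 = -12032; c = 12032; squarings mod 178: 75^1=75, 75^2=107, 75^4=57, 75^8=45, 75^16=67, 75^32=39, 75^64=97, 75^128=153, 75^256=91, 75^512=93, 75^1024=105, 75^2048=167, 75^4096=121, 75^8192=45; 75^12032 = 75^256 * 75^512 * 75^1024 * 75^2048 * 75^8192 = 97 (mod 178); answer 97
Step 3: S2 = 97; d = -24; cross terms: (-40*-33 - 28*1)=1292, (28*-4 - 21*-33)=581, (21*9 - -24*-4)=93, (-24*38 - -29*9)=-651, (-29*20 - -34*38)=712, (-34*1 - -40*20)=766; twice the area = |2793| = 2793; area = 2793/2; boundary points = 34 + 1 + 1 + 1 + 1 + 1 = 39; strictly interior points = area - boundary/2 + 1 = 1378; answer 1378

1378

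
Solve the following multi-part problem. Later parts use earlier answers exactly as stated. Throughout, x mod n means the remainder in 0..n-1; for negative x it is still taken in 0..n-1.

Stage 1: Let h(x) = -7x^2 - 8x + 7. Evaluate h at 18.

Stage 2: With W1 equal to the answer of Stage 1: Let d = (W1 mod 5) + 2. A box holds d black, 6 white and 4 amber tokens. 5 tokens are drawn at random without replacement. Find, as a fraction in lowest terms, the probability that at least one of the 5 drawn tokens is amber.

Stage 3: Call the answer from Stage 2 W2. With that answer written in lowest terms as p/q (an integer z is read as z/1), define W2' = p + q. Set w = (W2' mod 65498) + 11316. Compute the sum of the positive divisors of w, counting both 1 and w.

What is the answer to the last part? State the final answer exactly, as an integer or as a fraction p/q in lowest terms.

11856

Stage 1: -7*(18)^2 - 8*(18)^1 + 7 = (-2268) + (-144) + (7) = -2405; answer -2405
Stage 2: W1 = -2405; d = 2; total draws C(12,5) = 792; complement C(8,5) = 56; favorable 792 - 56 = 736; P = 92/99; answer 92/99
Stage 3: W2 = 92/99; threaded value p + q = 191; w = 11507; 11507 = 37 * 311; sigma = (1 + 37) * (1 + 311) = 38 * 312 = 11856; answer 11856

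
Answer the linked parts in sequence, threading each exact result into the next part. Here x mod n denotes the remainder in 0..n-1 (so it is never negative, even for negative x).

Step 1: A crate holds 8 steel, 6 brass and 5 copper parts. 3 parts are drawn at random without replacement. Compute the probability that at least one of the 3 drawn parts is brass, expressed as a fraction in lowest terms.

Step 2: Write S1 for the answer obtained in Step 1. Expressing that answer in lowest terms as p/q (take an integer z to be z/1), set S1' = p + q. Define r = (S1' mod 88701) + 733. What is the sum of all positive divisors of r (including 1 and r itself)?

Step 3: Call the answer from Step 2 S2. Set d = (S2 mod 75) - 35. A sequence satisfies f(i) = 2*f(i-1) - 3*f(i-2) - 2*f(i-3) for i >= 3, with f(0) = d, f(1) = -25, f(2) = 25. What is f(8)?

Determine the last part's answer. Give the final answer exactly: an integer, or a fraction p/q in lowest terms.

Step 1: total draws C(19,3) = 969; complement C(13,3) = 286; favorable 969 - 286 = 683; P = 683/969; answer 683/969
Step 2: S1 = 683/969; threaded value p + q = 1652; r = 2385; 2385 = 3^2 * 5 * 53; sigma = (1 + 3 + 9) * (1 + 5) * (1 + 53) = 13 * 6 * 54 = 4212; answer 4212
Step 3: S2 = 4212; d = -23; f(3) = 2*(25) - 3*(-25) - 2*(-23) = 171; iterating: f(3)=171, f(4)=317, f(5)=71, f(6)=-1151, f(7)=-3149, f(8)=-2987; answer -2987

-2987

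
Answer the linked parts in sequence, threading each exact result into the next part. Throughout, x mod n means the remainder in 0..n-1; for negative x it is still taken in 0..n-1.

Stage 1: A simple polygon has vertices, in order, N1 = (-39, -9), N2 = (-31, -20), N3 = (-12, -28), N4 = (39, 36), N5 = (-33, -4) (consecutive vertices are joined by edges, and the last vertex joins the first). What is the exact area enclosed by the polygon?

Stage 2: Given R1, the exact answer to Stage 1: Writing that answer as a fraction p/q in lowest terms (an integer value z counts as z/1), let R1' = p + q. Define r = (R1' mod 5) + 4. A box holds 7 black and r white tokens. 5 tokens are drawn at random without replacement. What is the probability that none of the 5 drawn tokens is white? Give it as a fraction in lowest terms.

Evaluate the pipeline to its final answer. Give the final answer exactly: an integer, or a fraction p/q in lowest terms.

7/429

Stage 1: cross terms: (-39*-20 - -31*-9)=501, (-31*-28 - -12*-20)=628, (-12*36 - 39*-28)=660, (39*-4 - -33*36)=1032, (-33*-9 - -39*-4)=141; twice the area = |2962| = 2962; area = 1481; answer 1481
Stage 2: R1 = 1481; threaded value p + q = 1482; r = 6; total draws C(13,5) = 1287; favorable C(7,5) = 21; P = 7/429; answer 7/429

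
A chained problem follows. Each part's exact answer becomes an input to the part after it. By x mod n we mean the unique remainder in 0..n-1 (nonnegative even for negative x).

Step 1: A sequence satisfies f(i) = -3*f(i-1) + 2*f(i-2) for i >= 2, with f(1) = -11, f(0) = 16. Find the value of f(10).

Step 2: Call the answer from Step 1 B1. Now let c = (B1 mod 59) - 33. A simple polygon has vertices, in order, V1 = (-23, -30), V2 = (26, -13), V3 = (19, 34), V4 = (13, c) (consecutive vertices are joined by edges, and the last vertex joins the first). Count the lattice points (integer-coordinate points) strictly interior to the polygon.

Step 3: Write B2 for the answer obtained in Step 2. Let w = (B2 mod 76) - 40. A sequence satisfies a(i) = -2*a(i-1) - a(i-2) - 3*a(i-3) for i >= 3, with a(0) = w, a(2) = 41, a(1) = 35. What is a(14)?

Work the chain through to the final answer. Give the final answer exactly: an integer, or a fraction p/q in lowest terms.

Step 1: f(2) = -3*(-11) + 2*(16) = 65; iterating: f(2)=65, f(3)=-217, f(4)=781, f(5)=-2777, f(6)=9893, f(7)=-35233, f(8)=125485, f(9)=-446921, f(10)=1591733; answer 1591733
Step 2: B1 = 1591733; c = -2; cross terms: (-23*-13 - 26*-30)=1079, (26*34 - 19*-13)=1131, (19*-2 - 13*34)=-480, (13*-30 - -23*-2)=-436; twice the area = |1294| = 1294; area = 647; boundary points = 1 + 1 + 6 + 4 = 12; strictly interior points = area - boundary/2 + 1 = 642; answer 642
Step 3: B2 = 642; w = -6; a(3) = -2*(41) - 1*(35) - 3*(-6) = -99; iterating: a(3)=-99, a(4)=52, a(5)=-128, a(6)=501, a(7)=-1030, a(8)=1943, a(9)=-4359, a(10)=9865, a(11)=-21200, a(12)=45612, a(13)=-99619, a(14)=217226; answer 217226

217226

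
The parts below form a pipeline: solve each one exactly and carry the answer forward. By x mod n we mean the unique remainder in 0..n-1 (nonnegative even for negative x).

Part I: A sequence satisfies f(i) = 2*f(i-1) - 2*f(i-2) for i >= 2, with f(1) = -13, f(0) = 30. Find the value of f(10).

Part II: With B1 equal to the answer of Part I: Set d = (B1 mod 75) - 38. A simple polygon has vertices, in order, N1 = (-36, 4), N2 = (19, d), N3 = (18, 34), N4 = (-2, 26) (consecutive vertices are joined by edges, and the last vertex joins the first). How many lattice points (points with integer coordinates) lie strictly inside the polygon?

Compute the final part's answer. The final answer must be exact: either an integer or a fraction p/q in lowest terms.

717

Part I: f(2) = 2*(-13) - 2*(30) = -86; iterating: f(2)=-86, f(3)=-146, f(4)=-120, f(5)=52, f(6)=344, f(7)=584, f(8)=480, f(9)=-208, f(10)=-1376; answer -1376
Part II: B1 = -1376; d = 11; cross terms: (-36*11 - 19*4)=-472, (19*34 - 18*11)=448, (18*26 - -2*34)=536, (-2*4 - -36*26)=928; twice the area = |1440| = 1440; area = 720; boundary points = 1 + 1 + 4 + 2 = 8; strictly interior points = area - boundary/2 + 1 = 717; answer 717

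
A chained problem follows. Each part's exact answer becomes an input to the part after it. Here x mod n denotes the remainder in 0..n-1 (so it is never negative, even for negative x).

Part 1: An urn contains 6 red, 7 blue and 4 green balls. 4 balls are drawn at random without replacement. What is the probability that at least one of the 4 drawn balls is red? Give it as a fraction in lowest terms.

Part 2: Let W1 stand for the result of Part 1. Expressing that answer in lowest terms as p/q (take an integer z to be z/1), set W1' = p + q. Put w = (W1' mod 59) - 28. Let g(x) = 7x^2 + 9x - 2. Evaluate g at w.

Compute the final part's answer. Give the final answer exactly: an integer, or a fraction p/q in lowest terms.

Part 1: total draws C(17,4) = 2380; complement C(11,4) = 330; favorable 2380 - 330 = 2050; P = 205/238; answer 205/238
Part 2: W1 = 205/238; threaded value p + q = 443; w = 2; 7*(2)^2 + 9*(2)^1 - 2 = (28) + (18) + (-2) = 44; answer 44

44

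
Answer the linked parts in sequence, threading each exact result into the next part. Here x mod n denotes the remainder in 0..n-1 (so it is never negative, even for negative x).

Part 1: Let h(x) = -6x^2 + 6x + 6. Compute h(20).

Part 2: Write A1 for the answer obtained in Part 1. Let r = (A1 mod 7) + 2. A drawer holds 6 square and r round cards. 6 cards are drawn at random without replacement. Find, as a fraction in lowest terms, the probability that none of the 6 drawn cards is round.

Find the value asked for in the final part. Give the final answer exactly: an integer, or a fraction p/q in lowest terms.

Part 1: -6*(20)^2 + 6*(20)^1 + 6 = (-2400) + (120) + (6) = -2274; answer -2274
Part 2: A1 = -2274; r = 3; total draws C(9,6) = 84; favorable C(6,6) = 1; P = 1/84; answer 1/84

1/84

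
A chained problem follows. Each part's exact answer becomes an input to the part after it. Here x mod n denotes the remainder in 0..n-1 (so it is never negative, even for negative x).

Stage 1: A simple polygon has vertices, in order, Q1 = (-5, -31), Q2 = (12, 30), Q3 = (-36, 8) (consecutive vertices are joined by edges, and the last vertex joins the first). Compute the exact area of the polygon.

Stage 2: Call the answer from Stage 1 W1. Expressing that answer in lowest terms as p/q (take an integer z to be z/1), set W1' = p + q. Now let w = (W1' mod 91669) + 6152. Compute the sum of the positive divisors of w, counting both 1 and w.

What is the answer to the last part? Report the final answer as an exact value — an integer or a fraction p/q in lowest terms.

13392

Stage 1: cross terms: (-5*30 - 12*-31)=222, (12*8 - -36*30)=1176, (-36*-31 - -5*8)=1156; twice the area = |2554| = 2554; area = 1277; answer 1277
Stage 2: W1 = 1277; threaded value p + q = 1278; w = 7430; 7430 = 2 * 5 * 743; sigma = (1 + 2) * (1 + 5) * (1 + 743) = 3 * 6 * 744 = 13392; answer 13392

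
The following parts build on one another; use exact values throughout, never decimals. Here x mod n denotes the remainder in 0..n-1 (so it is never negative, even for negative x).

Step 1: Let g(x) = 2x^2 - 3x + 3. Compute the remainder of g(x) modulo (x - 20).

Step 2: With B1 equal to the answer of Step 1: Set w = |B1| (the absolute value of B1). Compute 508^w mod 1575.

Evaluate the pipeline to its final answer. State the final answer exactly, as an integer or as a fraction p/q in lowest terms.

Step 1: remainder = value at the root: 2*(20)^2 - 3*(20)^1 + 3 = (800) + (-60) + (3) = 743; answer 743
Step 2: B1 = 743; w = 743; squarings mod 1575: 508^1=508, 508^2=1339, 508^4=571, 508^8=16, 508^16=256, 508^32=961, 508^64=571, 508^128=16, 508^256=256, 508^512=961; 508^743 = 508^1 * 508^2 * 508^4 * 508^32 * 508^64 * 508^128 * 508^512 = 1087 (mod 1575); answer 1087

1087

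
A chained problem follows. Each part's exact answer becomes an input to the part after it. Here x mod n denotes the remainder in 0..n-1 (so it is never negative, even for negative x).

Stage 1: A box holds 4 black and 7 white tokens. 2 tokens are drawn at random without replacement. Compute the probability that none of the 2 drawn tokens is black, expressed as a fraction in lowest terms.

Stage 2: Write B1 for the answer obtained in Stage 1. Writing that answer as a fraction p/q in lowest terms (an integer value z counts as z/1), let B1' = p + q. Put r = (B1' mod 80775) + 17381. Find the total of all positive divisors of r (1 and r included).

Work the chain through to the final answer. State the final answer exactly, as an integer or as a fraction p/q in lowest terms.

26544

Stage 1: total draws C(11,2) = 55; favorable C(7,2) = 21; P = 21/55; answer 21/55
Stage 2: B1 = 21/55; threaded value p + q = 76; r = 17457; 17457 = 3 * 11 * 23^2; sigma = (1 + 3) * (1 + 11) * (1 + 23 + 529) = 4 * 12 * 553 = 26544; answer 26544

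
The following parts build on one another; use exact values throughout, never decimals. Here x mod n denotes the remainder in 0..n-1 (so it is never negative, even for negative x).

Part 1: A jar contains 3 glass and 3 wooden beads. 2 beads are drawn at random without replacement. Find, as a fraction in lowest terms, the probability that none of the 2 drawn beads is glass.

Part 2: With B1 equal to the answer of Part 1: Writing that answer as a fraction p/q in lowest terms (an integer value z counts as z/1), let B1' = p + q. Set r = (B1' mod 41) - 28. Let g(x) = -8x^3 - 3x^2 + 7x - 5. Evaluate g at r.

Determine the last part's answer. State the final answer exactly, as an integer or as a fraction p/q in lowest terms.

Part 1: total draws C(6,2) = 15; favorable C(3,2) = 3; P = 1/5; answer 1/5
Part 2: B1 = 1/5; threaded value p + q = 6; r = -22; -8*(-22)^3 - 3*(-22)^2 + 7*(-22)^1 - 5 = (85184) + (-1452) + (-154) + (-5) = 83573; answer 83573

83573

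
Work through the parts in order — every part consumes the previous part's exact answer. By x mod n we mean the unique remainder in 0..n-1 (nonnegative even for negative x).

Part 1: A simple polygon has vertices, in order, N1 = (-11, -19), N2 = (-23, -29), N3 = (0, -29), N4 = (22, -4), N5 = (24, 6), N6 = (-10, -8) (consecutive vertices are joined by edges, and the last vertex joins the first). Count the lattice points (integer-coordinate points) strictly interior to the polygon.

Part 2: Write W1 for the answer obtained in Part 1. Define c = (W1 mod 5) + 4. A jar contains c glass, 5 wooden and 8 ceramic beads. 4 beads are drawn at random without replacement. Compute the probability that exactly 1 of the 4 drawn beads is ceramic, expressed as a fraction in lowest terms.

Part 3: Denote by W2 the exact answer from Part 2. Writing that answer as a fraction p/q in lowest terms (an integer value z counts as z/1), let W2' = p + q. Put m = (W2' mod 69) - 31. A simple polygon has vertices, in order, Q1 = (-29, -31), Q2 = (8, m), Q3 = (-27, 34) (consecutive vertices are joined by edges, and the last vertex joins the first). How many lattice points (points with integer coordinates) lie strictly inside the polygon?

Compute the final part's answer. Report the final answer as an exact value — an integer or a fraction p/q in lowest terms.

1190

Part 1: cross terms: (-11*-29 - -23*-19)=-118, (-23*-29 - 0*-29)=667, (0*-4 - 22*-29)=638, (22*6 - 24*-4)=228, (24*-8 - -10*6)=-132, (-10*-19 - -11*-8)=102; twice the area = |1385| = 1385; area = 1385/2; boundary points = 2 + 23 + 1 + 2 + 2 + 1 = 31; strictly interior points = area - boundary/2 + 1 = 678; answer 678
Part 2: W1 = 678; c = 7; total draws C(20,4) = 4845; favorable C(8,1)*C(12,3) = 1760; P = 352/969; answer 352/969
Part 3: W2 = 352/969; threaded value p + q = 1321; m = -21; cross terms: (-29*-21 - 8*-31)=857, (8*34 - -27*-21)=-295, (-27*-31 - -29*34)=1823; twice the area = |2385| = 2385; area = 2385/2; boundary points = 1 + 5 + 1 = 7; strictly interior points = area - boundary/2 + 1 = 1190; answer 1190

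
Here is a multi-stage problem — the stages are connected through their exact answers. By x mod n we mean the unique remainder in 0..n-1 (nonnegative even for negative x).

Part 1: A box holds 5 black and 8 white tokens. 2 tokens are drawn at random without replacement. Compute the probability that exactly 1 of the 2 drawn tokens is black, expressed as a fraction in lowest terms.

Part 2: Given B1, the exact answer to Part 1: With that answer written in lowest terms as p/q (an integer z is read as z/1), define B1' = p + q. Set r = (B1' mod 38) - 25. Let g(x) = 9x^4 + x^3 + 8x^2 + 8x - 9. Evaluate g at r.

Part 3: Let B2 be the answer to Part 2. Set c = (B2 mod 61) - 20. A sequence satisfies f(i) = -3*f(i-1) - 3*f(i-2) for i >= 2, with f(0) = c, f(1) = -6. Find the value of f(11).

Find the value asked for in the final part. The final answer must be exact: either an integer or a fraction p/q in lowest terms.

9477

Part 1: total draws C(13,2) = 78; favorable C(5,1)*C(8,1) = 40; P = 20/39; answer 20/39
Part 2: B1 = 20/39; threaded value p + q = 59; r = -4; 9*(-4)^4 + 1*(-4)^3 + 8*(-4)^2 + 8*(-4)^1 - 9 = (2304) + (-64) + (128) + (-32) + (-9) = 2327; answer 2327
Part 3: B2 = 2327; c = -11; f(2) = -3*(-6) - 3*(-11) = 51; iterating: f(2)=51, f(3)=-135, f(4)=252, f(5)=-351, f(6)=297, f(7)=162, f(8)=-1377, f(9)=3645, f(10)=-6804, f(11)=9477; answer 9477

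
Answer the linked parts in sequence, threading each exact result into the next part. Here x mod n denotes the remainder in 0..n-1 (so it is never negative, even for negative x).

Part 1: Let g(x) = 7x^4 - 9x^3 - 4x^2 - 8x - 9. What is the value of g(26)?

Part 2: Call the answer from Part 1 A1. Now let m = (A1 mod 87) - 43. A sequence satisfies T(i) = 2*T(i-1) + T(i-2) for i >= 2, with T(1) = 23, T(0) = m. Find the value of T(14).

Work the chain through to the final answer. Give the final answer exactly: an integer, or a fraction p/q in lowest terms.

1590298

Part 1: 7*(26)^4 - 9*(26)^3 - 4*(26)^2 - 8*(26)^1 - 9 = (3198832) + (-158184) + (-2704) + (-208) + (-9) = 3037727; answer 3037727
Part 2: A1 = 3037727; m = -8; T(2) = 2*(23) + 1*(-8) = 38; iterating: T(2)=38, T(3)=99, T(4)=236, T(5)=571, T(6)=1378, T(7)=3327, T(8)=8032, T(9)=19391, T(10)=46814, T(11)=113019, T(12)=272852, T(13)=658723, T(14)=1590298; answer 1590298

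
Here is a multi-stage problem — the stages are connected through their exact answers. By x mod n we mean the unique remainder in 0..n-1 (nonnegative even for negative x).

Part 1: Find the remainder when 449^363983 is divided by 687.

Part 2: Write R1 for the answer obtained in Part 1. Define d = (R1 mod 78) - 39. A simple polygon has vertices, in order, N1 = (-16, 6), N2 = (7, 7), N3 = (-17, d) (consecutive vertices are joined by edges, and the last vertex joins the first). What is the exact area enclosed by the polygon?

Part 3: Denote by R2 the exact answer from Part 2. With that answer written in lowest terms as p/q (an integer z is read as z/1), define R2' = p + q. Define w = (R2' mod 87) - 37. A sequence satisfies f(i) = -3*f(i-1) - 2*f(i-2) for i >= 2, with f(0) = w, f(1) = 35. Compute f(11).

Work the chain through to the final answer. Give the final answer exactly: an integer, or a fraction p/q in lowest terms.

69599

Part 1: squarings mod 687: 449^1=449, 449^2=310, 449^4=607, 449^8=217, 449^16=373, 449^32=355, 449^64=304, 449^128=358, 449^256=382, 449^512=280, 449^1024=82, 449^2048=541, 449^4096=19, 449^8192=361, 449^16384=478, 449^32768=400, 449^65536=616, 449^131072=232, 449^262144=238; 449^363983 = 449^1 * 449^2 * 449^4 * 449^8 * 449^64 * 449^128 * 449^256 * 449^1024 * 449^2048 * 449^32768 * 449^65536 * 449^262144 = 95 (mod 687); answer 95
Part 2: R1 = 95; d = -22; cross terms: (-16*7 - 7*6)=-154, (7*-22 - -17*7)=-35, (-17*6 - -16*-22)=-454; twice the area = |-643| = 643; area = 643/2; answer 643/2
Part 3: R2 = 643/2; threaded value p + q = 645; w = -1; f(2) = -3*(35) - 2*(-1) = -103; iterating: f(2)=-103, f(3)=239, f(4)=-511, f(5)=1055, f(6)=-2143, f(7)=4319, f(8)=-8671, f(9)=17375, f(10)=-34783, f(11)=69599; answer 69599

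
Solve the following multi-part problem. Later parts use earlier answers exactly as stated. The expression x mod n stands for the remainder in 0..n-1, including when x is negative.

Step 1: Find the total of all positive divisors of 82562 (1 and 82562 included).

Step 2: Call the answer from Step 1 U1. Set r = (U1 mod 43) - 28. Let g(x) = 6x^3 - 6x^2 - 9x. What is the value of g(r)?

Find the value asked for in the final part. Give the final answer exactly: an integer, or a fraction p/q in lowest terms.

Step 1: 82562 = 2 * 41281; sigma = (1 + 2) * (1 + 41281) = 3 * 41282 = 123846; answer 123846
Step 2: U1 = 123846; r = -22; 6*(-22)^3 - 6*(-22)^2 - 9*(-22)^1 = (-63888) + (-2904) + (198) = -66594; answer -66594

-66594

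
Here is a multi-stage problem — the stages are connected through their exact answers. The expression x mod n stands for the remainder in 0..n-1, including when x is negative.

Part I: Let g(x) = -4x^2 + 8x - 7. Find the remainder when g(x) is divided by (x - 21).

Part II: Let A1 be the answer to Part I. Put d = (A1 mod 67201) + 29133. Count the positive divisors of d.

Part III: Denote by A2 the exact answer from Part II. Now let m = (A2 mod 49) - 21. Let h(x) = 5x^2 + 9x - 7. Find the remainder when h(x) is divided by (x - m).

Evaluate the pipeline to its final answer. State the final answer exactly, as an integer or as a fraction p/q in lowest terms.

73

Part I: remainder = value at the root: -4*(21)^2 + 8*(21)^1 - 7 = (-1764) + (168) + (-7) = -1603; answer -1603
Part II: A1 = -1603; d = 94731; 94731 = 3 * 7 * 13 * 347; number of divisors = (1+1) * (1+1) * (1+1) * (1+1) = 16; answer 16
Part III: A2 = 16; m = -5; remainder = value at the root: 5*(-5)^2 + 9*(-5)^1 - 7 = (125) + (-45) + (-7) = 73; answer 73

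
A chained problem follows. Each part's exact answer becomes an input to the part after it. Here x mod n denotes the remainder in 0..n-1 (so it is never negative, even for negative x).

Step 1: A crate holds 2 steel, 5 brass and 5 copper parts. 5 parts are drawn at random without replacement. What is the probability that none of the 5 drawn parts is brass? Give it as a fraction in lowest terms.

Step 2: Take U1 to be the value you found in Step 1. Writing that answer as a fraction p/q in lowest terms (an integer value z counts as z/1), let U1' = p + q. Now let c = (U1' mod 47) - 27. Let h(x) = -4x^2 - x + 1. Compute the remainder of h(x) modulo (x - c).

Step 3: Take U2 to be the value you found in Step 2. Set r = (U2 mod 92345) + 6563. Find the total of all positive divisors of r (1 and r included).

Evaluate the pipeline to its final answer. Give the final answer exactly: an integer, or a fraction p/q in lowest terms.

Step 1: total draws C(12,5) = 792; favorable C(7,5) = 21; P = 7/264; answer 7/264
Step 2: U1 = 7/264; threaded value p + q = 271; c = 9; remainder = value at the root: -4*(9)^2 - 1*(9)^1 + 1 = (-324) + (-9) + (1) = -332; answer -332
Step 3: U2 = -332; r = 98576; 98576 = 2^4 * 61 * 101; sigma = (1 + 2 + 4 + 8 + 16) * (1 + 61) * (1 + 101) = 31 * 62 * 102 = 196044; answer 196044

196044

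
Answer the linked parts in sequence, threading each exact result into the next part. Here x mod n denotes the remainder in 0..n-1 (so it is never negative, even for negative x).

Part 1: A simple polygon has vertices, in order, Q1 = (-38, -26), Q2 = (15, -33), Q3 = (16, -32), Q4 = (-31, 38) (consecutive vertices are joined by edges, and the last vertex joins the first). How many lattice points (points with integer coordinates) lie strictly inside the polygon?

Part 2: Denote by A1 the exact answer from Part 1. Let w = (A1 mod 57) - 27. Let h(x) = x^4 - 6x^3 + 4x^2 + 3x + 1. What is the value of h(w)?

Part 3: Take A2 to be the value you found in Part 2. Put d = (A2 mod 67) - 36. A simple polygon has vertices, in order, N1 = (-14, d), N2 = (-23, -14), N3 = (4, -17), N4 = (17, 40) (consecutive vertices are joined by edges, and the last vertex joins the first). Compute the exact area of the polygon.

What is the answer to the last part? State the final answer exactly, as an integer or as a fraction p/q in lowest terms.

826

Part 1: cross terms: (-38*-33 - 15*-26)=1644, (15*-32 - 16*-33)=48, (16*38 - -31*-32)=-384, (-31*-26 - -38*38)=2250; twice the area = |3558| = 3558; area = 1779; boundary points = 1 + 1 + 1 + 1 = 4; strictly interior points = area - boundary/2 + 1 = 1778; answer 1778
Part 2: A1 = 1778; w = -16; 1*(-16)^4 - 6*(-16)^3 + 4*(-16)^2 + 3*(-16)^1 + 1 = (65536) + (24576) + (1024) + (-48) + (1) = 91089; answer 91089
Part 3: A2 = 91089; d = 0; cross terms: (-14*-14 - -23*0)=196, (-23*-17 - 4*-14)=447, (4*40 - 17*-17)=449, (17*0 - -14*40)=560; twice the area = |1652| = 1652; area = 826; answer 826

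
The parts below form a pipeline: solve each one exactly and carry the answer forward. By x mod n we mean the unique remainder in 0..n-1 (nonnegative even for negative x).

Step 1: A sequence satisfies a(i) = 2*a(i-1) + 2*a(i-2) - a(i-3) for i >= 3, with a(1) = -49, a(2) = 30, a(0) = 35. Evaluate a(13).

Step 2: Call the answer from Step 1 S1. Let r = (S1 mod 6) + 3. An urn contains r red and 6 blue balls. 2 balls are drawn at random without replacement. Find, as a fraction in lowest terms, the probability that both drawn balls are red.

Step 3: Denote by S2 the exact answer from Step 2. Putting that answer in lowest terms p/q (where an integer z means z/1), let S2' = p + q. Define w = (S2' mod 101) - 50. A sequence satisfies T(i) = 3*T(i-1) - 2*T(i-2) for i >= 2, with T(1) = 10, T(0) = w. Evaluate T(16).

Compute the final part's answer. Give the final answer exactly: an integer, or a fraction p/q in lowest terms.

2817972

Step 1: a(3) = 2*(30) + 2*(-49) - 1*(35) = -73; iterating: a(3)=-73, a(4)=-37, a(5)=-250, a(6)=-501, a(7)=-1465, a(8)=-3682, a(9)=-9793, a(10)=-25485, a(11)=-66874, a(12)=-174925, a(13)=-458113; answer -458113
Step 2: S1 = -458113; r = 8; total draws C(14,2) = 91; favorable C(8,2) = 28; P = 4/13; answer 4/13
Step 3: S2 = 4/13; threaded value p + q = 17; w = -33; T(2) = 3*(10) - 2*(-33) = 96; iterating: T(2)=96, T(3)=268, T(4)=612, T(5)=1300, T(6)=2676, T(7)=5428, T(8)=10932, T(9)=21940, T(10)=43956, T(11)=87988, T(12)=176052, T(13)=352180, T(14)=704436, T(15)=1408948, T(16)=2817972; answer 2817972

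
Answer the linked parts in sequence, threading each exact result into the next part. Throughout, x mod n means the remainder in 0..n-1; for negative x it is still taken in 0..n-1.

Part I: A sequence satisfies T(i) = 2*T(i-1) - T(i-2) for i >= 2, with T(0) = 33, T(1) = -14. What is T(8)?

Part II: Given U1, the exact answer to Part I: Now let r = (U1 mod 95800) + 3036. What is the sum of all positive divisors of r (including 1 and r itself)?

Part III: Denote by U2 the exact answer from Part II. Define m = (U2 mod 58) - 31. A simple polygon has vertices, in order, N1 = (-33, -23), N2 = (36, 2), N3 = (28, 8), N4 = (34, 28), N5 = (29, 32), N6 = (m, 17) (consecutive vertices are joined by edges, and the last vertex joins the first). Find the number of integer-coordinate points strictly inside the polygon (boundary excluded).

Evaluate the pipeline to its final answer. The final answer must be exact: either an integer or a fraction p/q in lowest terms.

Part I: T(2) = 2*(-14) - 1*(33) = -61; iterating: T(2)=-61, T(3)=-108, T(4)=-155, T(5)=-202, T(6)=-249, T(7)=-296, T(8)=-343; answer -343
Part II: U1 = -343; r = 98493; 98493 = 3 * 32831; sigma = (1 + 3) * (1 + 32831) = 4 * 32832 = 131328; answer 131328
Part III: U2 = 131328; m = -15; cross terms: (-33*2 - 36*-23)=762, (36*8 - 28*2)=232, (28*28 - 34*8)=512, (34*32 - 29*28)=276, (29*17 - -15*32)=973, (-15*-23 - -33*17)=906; twice the area = |3661| = 3661; area = 3661/2; boundary points = 1 + 2 + 2 + 1 + 1 + 2 = 9; strictly interior points = area - boundary/2 + 1 = 1827; answer 1827

1827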